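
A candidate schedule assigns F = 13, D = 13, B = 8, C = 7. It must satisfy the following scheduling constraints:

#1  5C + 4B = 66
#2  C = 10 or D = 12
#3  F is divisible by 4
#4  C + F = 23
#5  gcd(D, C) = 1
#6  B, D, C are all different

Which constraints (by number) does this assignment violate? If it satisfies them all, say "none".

Constraints 1, 2, 3, 4 do not hold.

#1 5C + 4B = 5(7) + 4(8) = 67, not 66  fails
#2 C = 7 ≠ 10 and D = 13 ≠ 12; both disjuncts false  fails
#3 13 = 4*3 + 1, so 4 does not divide 13  fails
#4 C + F = 7 + 13 = 20, not 23  fails
#5 gcd(13, 7) = 1  holds
#6 values 8, 13, 7 are pairwise distinct  holds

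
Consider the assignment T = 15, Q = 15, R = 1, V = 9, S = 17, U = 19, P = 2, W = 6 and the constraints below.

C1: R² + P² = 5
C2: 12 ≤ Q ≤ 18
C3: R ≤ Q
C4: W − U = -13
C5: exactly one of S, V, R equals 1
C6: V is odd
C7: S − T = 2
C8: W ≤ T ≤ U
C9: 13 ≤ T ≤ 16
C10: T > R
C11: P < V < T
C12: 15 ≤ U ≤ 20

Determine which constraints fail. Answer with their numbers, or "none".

None — every constraint holds.

C1: R² + P² = 1² + 2² = 1 + 4 = 5  yes
C2: Q = 15 lies in [12, 18]  yes
C3: R = 1, Q = 15; 1 ≤ 15  yes
C4: W − U = 6 − 19 = -13  yes
C5: S=17, V=9, R=1; 1 of them equals 1  yes
C6: V = 9 is odd  yes
C7: S − T = 17 − 15 = 2  yes
C8: values 6 ≤ 15 ≤ 19  yes
C9: T = 15 lies in [13, 16]  yes
C10: T = 15, R = 1; 15 > 1  yes
C11: values 2 < 9 < 15  yes
C12: U = 19 lies in [15, 20]  yes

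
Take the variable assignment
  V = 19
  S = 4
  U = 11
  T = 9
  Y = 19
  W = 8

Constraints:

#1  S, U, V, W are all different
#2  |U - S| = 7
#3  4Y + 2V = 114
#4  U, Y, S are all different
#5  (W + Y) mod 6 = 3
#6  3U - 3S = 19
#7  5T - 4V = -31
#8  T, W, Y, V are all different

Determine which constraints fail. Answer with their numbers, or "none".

#1 values 4, 11, 19, 8 are pairwise distinct — holds.
#2 |11 - 4| = 7 — holds.
#3 4Y + 2V = 4(19) + 2(19) = 114 — holds.
#4 values 11, 19, 4 are pairwise distinct — holds.
#5 W + Y = 27; 27 mod 6 = 3 — holds.
#6 3U - 3S = 3(11) - 3(4) = 21, not 19 — fails.
#7 5T - 4V = 5(9) - 4(19) = -31 — holds.
#8 Y = V = 19, not all different — fails.

Constraints 6, 8 are violated.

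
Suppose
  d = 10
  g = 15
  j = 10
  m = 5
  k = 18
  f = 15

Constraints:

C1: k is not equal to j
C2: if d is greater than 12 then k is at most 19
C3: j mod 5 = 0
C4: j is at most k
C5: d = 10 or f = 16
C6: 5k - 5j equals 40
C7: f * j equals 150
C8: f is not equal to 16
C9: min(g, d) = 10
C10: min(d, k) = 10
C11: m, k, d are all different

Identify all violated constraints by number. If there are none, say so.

No violations.

C1: k = 18, j = 10; distinct  true
C2: d = 10, not > 12; antecedent false, conditional vacuously true  true
C3: 10 mod 5 = 0  true
C4: j = 10, k = 18; 10 ≤ 18  true
C5: d = 10 = 10 (first disjunct)  true
C6: 5k - 5j = 5(18) - 5(10) = 40  true
C7: f * j = 15 * 10 = 150  true
C8: f = 15, and 15 ≠ 16  true
C9: min(15, 10) = 10  true
C10: min(10, 18) = 10  true
C11: values 5, 18, 10 are pairwise distinct  true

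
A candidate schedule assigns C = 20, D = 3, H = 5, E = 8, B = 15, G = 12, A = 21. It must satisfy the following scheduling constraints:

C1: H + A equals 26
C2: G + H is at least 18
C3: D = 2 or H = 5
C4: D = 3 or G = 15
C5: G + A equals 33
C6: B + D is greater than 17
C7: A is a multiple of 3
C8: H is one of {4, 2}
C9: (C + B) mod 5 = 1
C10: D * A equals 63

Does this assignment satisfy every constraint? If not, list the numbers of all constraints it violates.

Violated: 2, 8, 9.

C1: H + A = 5 + 21 = 26 — holds.
C2: G + H = 12 + 5 = 17; 17 < 18, bound 18 not met — does not hold.
C3: D = 3 ≠ 2, but H = 5 = 5 (second disjunct) — holds.
C4: D = 3 = 3 (first disjunct) — holds.
C5: G + A = 12 + 21 = 33 — holds.
C6: B + D = 15 + 3 = 18; 18 > 17 — holds.
C7: 21 / 3 = 7, so 3 divides 21 — holds.
C8: H = 5 is not in {4, 2} — does not hold.
C9: C + B = 35; 35 mod 5 = 0, not 1 — does not hold.
C10: D * A = 3 * 21 = 63 — holds.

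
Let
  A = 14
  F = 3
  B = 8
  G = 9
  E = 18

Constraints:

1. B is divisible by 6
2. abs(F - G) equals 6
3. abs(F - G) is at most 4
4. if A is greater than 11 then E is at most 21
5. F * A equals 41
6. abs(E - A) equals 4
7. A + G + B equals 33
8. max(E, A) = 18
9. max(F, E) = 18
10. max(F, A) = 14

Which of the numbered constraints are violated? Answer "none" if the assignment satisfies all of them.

1. 8 = 6*1 + 2, so 6 does not divide 8 — fails.
2. abs(3 - 9) = 6 — holds.
3. abs(3 - 9) = 6; 6 > 4, exceeds bound 4 — fails.
4. A = 14 > 11, so we need E ≤ 21; E = 18 ≤ 21 — holds.
5. F * A = 3 * 14 = 42, not 41 — fails.
6. abs(18 - 14) = 4 — holds.
7. A + G + B = 14 + 9 + 8 = 31, not 33 — fails.
8. max(18, 14) = 18 — holds.
9. max(3, 18) = 18 — holds.
10. max(3, 14) = 14 — holds.

Constraints 1, 3, 5, 7 are violated.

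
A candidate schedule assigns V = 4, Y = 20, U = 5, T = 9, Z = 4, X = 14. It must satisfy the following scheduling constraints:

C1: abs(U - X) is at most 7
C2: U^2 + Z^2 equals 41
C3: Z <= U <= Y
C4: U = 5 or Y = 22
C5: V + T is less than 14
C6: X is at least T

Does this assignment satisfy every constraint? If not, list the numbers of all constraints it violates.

C1: abs(5 - 14) = 9; 9 > 7, exceeds bound 7 — fails.
C2: U^2 + Z^2 = 5^2 + 4^2 = 25 + 16 = 41 — holds.
C3: values 4 <= 5 <= 20 — holds.
C4: U = 5 = 5 (first disjunct) — holds.
C5: V + T = 4 + 9 = 13; 13 < 14 — holds.
C6: X = 14, T = 9; 14 ≥ 9 — holds.

Constraint 1 does not hold.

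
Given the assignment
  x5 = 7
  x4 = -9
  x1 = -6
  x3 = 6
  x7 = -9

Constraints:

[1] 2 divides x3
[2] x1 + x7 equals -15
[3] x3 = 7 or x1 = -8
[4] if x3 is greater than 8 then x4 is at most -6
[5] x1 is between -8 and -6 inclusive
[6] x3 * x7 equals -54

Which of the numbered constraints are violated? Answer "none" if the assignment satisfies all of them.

Violated: 3.

[1] 6 / 2 = 3, so 2 divides 6 — holds.
[2] x1 + x7 = -6 + (-9) = -15 — holds.
[3] x3 = 6 ≠ 7 and x1 = -6 ≠ -8; both disjuncts false — fails.
[4] x3 = 6, not > 8; antecedent false, conditional vacuously true — holds.
[5] x1 = -6 lies in [-8, -6] — holds.
[6] x3 * x7 = 6 * (-9) = -54 — holds.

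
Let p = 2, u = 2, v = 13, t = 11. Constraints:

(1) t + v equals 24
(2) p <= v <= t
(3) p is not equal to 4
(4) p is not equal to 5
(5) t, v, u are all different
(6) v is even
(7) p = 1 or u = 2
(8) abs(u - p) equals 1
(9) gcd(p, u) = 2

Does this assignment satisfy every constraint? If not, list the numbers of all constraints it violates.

Constraints 2, 6, 8 are violated.

(1) t + v = 11 + 13 = 24 — OK.
(2) values 2, 13, 11; v = 13 is not <= t = 11 — violated.
(3) p = 2, and 2 ≠ 4 — OK.
(4) p = 2, and 2 ≠ 5 — OK.
(5) values 11, 13, 2 are pairwise distinct — OK.
(6) v = 13 is odd — violated.
(7) p = 2 ≠ 1, but u = 2 = 2 (second disjunct) — OK.
(8) abs(2 - 2) = 0, not 1 — violated.
(9) gcd(2, 2) = 2 — OK.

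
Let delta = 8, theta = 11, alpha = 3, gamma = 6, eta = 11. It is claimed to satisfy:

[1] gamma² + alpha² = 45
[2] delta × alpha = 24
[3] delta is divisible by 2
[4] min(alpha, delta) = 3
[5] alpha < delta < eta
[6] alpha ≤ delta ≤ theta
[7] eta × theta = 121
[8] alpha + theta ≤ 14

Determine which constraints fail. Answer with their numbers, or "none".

All constraints are satisfied.

[1] gamma² + alpha² = 6² + 3² = 36 + 9 = 45 — holds.
[2] delta × alpha = 8 × 3 = 24 — holds.
[3] 8 / 2 = 4, so 2 divides 8 — holds.
[4] min(3, 8) = 3 — holds.
[5] values 3 < 8 < 11 — holds.
[6] values 3 ≤ 8 ≤ 11 — holds.
[7] eta × theta = 11 × 11 = 121 — holds.
[8] alpha + theta = 3 + 11 = 14; 14 ≤ 14 — holds.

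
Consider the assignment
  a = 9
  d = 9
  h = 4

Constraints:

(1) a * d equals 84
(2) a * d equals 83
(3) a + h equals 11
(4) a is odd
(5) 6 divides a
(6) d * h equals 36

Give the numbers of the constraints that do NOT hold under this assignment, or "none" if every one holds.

(1) a * d = 9 * 9 = 81, not 84 — violated.
(2) a * d = 9 * 9 = 81, not 83 — violated.
(3) a + h = 9 + 4 = 13, not 11 — violated.
(4) a = 9 is odd — OK.
(5) 9 = 6*1 + 3, so 6 does not divide 9 — violated.
(6) d * h = 9 * 4 = 36 — OK.

Constraints 1, 2, 3, and 5 are violated.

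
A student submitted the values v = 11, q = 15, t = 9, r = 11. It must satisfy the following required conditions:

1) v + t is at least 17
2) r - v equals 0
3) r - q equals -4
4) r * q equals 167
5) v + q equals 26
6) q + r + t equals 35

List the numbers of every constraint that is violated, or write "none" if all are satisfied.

Violated: 4.

1) v + t = 11 + 9 = 20; 20 ≥ 17  ✓
2) r - v = 11 - 11 = 0  ✓
3) r - q = 11 - 15 = -4  ✓
4) r * q = 11 * 15 = 165, not 167  ✗
5) v + q = 11 + 15 = 26  ✓
6) q + r + t = 15 + 11 + 9 = 35  ✓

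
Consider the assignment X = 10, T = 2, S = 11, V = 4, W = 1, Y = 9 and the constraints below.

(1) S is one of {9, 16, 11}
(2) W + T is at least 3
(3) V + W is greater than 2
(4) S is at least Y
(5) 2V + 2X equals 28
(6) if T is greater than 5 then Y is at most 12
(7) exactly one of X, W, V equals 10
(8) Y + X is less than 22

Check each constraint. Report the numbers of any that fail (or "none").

Yes — all constraints hold.

(1) S = 11 is in {9, 16, 11} — holds.
(2) W + T = 1 + 2 = 3; 3 ≥ 3 — holds.
(3) V + W = 4 + 1 = 5; 5 > 2 — holds.
(4) S = 11, Y = 9; 11 ≥ 9 — holds.
(5) 2V + 2X = 2(4) + 2(10) = 28 — holds.
(6) T = 2, not > 5; antecedent false, conditional vacuously true — holds.
(7) X=10, W=1, V=4; 1 of them equals 10 — holds.
(8) Y + X = 9 + 10 = 19; 19 < 22 — holds.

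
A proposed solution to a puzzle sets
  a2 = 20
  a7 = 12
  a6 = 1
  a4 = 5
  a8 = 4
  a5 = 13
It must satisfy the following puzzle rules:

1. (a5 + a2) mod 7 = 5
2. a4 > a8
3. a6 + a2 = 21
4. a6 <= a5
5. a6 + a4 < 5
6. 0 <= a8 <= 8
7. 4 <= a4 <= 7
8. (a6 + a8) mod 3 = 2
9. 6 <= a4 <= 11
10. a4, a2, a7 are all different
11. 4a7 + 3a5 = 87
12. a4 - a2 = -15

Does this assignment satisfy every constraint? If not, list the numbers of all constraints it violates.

1. a5 + a2 = 33; 33 mod 7 = 5  ✔
2. a4 = 5, a8 = 4; 5 > 4  ✔
3. a6 + a2 = 1 + 20 = 21  ✔
4. a6 = 1, a5 = 13; 1 ≤ 13  ✔
5. a6 + a4 = 1 + 5 = 6; 6 ≥ 5, bound 5 not met  ✘
6. a8 = 4 lies in [0, 8]  ✔
7. a4 = 5 lies in [4, 7]  ✔
8. a6 + a8 = 5; 5 mod 3 = 2  ✔
9. a4 = 5 is outside [6, 11]  ✘
10. values 5, 20, 12 are pairwise distinct  ✔
11. 4a7 + 3a5 = 4(12) + 3(13) = 87  ✔
12. a4 - a2 = 5 - 20 = -15  ✔

Constraints 5 and 9 do not hold.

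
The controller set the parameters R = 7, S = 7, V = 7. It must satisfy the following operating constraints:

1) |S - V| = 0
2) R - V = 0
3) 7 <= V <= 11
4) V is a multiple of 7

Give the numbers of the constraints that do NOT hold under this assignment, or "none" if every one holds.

1) |7 - 7| = 0  ✔
2) R - V = 7 - 7 = 0  ✔
3) V = 7 lies in [7, 11]  ✔
4) 7 / 7 = 1, so 7 divides 7  ✔

The assignment satisfies every constraint.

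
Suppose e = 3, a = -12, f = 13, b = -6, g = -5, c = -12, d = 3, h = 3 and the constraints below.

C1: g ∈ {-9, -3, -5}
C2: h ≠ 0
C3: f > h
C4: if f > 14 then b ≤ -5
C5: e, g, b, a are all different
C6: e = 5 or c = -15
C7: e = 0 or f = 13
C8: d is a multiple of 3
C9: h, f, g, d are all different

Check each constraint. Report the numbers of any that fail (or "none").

The assignment fails constraints 6 and 9.

C1: g = -5 is in {-9, -3, -5} — holds.
C2: h = 3, and 3 ≠ 0 — holds.
C3: f = 13, h = 3; 13 > 3 — holds.
C4: f = 13, not > 14; antecedent false, conditional vacuously true — holds.
C5: values 3, -5, -6, -12 are pairwise distinct — holds.
C6: e = 3 ≠ 5 and c = -12 ≠ -15; both disjuncts false — does not hold.
C7: e = 3 ≠ 0, but f = 13 = 13 (second disjunct) — holds.
C8: 3 / 3 = 1, so 3 divides 3 — holds.
C9: h = d = 3, not all different — does not hold.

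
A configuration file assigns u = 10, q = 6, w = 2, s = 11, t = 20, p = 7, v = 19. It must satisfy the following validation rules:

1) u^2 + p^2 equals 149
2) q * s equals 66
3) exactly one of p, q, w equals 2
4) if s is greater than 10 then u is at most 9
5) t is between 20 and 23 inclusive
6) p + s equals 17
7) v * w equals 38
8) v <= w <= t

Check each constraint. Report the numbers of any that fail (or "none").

Violated: 4, 6, 8.

1) u^2 + p^2 = 10^2 + 7^2 = 100 + 49 = 149 — satisfied.
2) q * s = 6 * 11 = 66 — satisfied.
3) p=7, q=6, w=2; 1 of them equals 2 — satisfied.
4) s = 11 > 10, so we need u ≤ 9; but u = 10 > 9 — violated.
5) t = 20 lies in [20, 23] — satisfied.
6) p + s = 7 + 11 = 18, not 17 — violated.
7) v * w = 19 * 2 = 38 — satisfied.
8) values 19, 2, 20; v = 19 is not <= w = 2 — violated.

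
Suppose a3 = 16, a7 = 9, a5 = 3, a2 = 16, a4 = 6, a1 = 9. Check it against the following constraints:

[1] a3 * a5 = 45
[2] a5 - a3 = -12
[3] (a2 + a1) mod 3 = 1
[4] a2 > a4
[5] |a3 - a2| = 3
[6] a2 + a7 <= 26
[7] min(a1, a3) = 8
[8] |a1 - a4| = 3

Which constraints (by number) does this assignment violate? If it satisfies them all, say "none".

[1] a3 * a5 = 16 * 3 = 48, not 45  FAIL
[2] a5 - a3 = 3 - 16 = -13, not -12  FAIL
[3] a2 + a1 = 25; 25 mod 3 = 1  OK
[4] a2 = 16, a4 = 6; 16 > 6  OK
[5] |16 - 16| = 0, not 3  FAIL
[6] a2 + a7 = 16 + 9 = 25; 25 ≤ 26  OK
[7] min(9, 16) = 9, not 8  FAIL
[8] |9 - 6| = 3  OK

The assignment fails constraints 1, 2, 5, 7.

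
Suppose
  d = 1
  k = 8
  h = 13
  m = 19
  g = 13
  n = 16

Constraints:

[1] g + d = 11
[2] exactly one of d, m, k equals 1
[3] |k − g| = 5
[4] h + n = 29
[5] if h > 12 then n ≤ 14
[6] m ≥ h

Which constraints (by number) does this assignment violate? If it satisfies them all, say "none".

[1] g + d = 13 + 1 = 14, not 11  no
[2] d=1, m=19, k=8; 1 of them equals 1  yes
[3] |8 − 13| = 5  yes
[4] h + n = 13 + 16 = 29  yes
[5] h = 13 > 12, so we need n ≤ 14; but n = 16 > 14  no
[6] m = 19, h = 13; 19 ≥ 13  yes

Constraints 1, 5 are violated.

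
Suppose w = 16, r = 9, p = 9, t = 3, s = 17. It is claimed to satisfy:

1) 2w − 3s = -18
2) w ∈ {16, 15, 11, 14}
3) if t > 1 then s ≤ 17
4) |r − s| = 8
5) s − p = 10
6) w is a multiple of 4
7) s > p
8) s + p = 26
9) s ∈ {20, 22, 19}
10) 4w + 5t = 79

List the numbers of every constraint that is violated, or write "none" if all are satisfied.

Constraints 1, 5, 9 do not hold.

1) 2w − 3s = 2(16) − 3(17) = -19, not -18 — fails.
2) w = 16 is in {16, 15, 11, 14} — holds.
3) t = 3 > 1, so we need s ≤ 17; s = 17 ≤ 17 — holds.
4) |9 − 17| = 8 — holds.
5) s − p = 17 − 9 = 8, not 10 — fails.
6) 16 / 4 = 4, so 4 divides 16 — holds.
7) s = 17, p = 9; 17 > 9 — holds.
8) s + p = 17 + 9 = 26 — holds.
9) s = 17 is not in {20, 22, 19} — fails.
10) 4w + 5t = 4(16) + 5(3) = 79 — holds.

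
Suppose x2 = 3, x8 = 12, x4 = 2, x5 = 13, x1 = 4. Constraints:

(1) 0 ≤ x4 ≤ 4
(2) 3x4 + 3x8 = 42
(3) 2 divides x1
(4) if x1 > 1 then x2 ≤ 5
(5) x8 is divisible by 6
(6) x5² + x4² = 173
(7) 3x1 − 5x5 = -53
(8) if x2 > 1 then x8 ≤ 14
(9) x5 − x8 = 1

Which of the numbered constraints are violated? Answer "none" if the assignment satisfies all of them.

All constraints are satisfied.

(1) x4 = 2 lies in [0, 4] — satisfied.
(2) 3x4 + 3x8 = 3(2) + 3(12) = 42 — satisfied.
(3) 4 / 2 = 2, so 2 divides 4 — satisfied.
(4) x1 = 4 > 1, so we need x2 ≤ 5; x2 = 3 ≤ 5 — satisfied.
(5) 12 / 6 = 2, so 6 divides 12 — satisfied.
(6) x5² + x4² = 13² + 2² = 169 + 4 = 173 — satisfied.
(7) 3x1 − 5x5 = 3(4) − 5(13) = -53 — satisfied.
(8) x2 = 3 > 1, so we need x8 ≤ 14; x8 = 12 ≤ 14 — satisfied.
(9) x5 − x8 = 13 − 12 = 1 — satisfied.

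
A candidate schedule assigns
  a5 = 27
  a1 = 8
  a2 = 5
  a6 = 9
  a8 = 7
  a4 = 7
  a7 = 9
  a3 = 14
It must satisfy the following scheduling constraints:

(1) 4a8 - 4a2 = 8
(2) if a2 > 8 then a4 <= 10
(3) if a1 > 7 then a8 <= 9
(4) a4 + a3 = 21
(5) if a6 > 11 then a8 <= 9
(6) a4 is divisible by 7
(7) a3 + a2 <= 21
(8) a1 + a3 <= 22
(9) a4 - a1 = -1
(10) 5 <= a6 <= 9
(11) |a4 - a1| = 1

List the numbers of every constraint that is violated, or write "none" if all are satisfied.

Yes — all constraints hold.

(1) 4a8 - 4a2 = 4(7) - 4(5) = 8 — OK.
(2) a2 = 5, not > 8; antecedent false, conditional vacuously true — OK.
(3) a1 = 8 > 7, so we need a8 ≤ 9; a8 = 7 ≤ 9 — OK.
(4) a4 + a3 = 7 + 14 = 21 — OK.
(5) a6 = 9, not > 11; antecedent false, conditional vacuously true — OK.
(6) 7 / 7 = 1, so 7 divides 7 — OK.
(7) a3 + a2 = 14 + 5 = 19; 19 ≤ 21 — OK.
(8) a1 + a3 = 8 + 14 = 22; 22 ≤ 22 — OK.
(9) a4 - a1 = 7 - 8 = -1 — OK.
(10) a6 = 9 lies in [5, 9] — OK.
(11) |7 - 8| = 1 — OK.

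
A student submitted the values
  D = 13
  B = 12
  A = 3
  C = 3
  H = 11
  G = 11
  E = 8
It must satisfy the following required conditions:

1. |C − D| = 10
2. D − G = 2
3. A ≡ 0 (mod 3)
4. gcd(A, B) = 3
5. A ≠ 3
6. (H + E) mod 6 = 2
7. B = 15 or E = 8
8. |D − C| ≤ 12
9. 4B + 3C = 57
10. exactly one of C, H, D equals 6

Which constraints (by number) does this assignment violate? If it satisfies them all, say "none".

Constraints 5, 6, and 10 are violated.

1. |3 − 13| = 10  ✓
2. D − G = 13 − 11 = 2  ✓
3. 3 mod 3 = 0  ✓
4. gcd(3, 12) = 3  ✓
5. A = 3, but 3 is required to differ  ✗
6. H + E = 19; 19 mod 6 = 1, not 2  ✗
7. B = 12 ≠ 15, but E = 8 = 8 (second disjunct)  ✓
8. |13 − 3| = 10; 10 ≤ 12  ✓
9. 4B + 3C = 4(12) + 3(3) = 57  ✓
10. C=3, H=11, D=13; 0 of them equal 6, not exactly one  ✗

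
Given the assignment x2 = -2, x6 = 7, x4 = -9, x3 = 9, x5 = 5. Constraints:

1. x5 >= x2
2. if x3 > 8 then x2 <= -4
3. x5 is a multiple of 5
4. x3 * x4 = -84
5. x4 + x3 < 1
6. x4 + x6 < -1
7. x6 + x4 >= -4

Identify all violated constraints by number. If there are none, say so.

Constraints 2 and 4 are violated.

1. x5 = 5, x2 = -2; 5 ≥ -2  true
2. x3 = 9 > 8, so we need x2 ≤ -4; but x2 = -2 > -4  false
3. 5 / 5 = 1, so 5 divides 5  true
4. x3 * x4 = 9 * (-9) = -81, not -84  false
5. x4 + x3 = -9 + 9 = 0; 0 < 1  true
6. x4 + x6 = -9 + 7 = -2; -2 < -1  true
7. x6 + x4 = 7 + (-9) = -2; -2 ≥ -4  true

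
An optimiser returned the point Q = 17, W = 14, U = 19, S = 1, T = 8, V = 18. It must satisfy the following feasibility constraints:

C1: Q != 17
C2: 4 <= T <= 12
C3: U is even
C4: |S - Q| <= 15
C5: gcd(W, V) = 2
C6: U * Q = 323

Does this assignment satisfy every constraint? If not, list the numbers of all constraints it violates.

Violated: 1, 3, and 4.

C1: Q = 17, but 17 is required to differ — fails.
C2: T = 8 lies in [4, 12] — holds.
C3: U = 19 is odd — fails.
C4: |1 - 17| = 16; 16 > 15, exceeds bound 15 — fails.
C5: gcd(14, 18) = 2 — holds.
C6: U * Q = 19 * 17 = 323 — holds.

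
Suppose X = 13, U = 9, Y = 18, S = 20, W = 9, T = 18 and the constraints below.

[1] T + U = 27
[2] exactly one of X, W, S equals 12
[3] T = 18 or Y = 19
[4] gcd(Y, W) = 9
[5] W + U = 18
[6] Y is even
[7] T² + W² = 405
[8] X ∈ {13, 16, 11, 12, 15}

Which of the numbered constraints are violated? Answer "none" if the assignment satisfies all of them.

[1] T + U = 18 + 9 = 27 — holds.
[2] X=13, W=9, S=20; 0 of them equal 12, not exactly one — fails.
[3] T = 18 = 18 (first disjunct) — holds.
[4] gcd(18, 9) = 9 — holds.
[5] W + U = 9 + 9 = 18 — holds.
[6] Y = 18 is even — holds.
[7] T² + W² = 18² + 9² = 324 + 81 = 405 — holds.
[8] X = 13 is in {13, 16, 11, 12, 15} — holds.

No — constraint 2 is not satisfied.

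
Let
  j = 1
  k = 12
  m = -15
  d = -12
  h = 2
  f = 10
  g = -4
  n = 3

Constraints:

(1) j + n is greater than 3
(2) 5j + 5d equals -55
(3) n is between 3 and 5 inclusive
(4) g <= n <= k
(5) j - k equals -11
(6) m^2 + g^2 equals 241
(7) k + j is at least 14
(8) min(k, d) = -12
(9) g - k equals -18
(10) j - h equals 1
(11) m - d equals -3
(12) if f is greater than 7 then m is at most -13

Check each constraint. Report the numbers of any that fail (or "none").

(1) j + n = 1 + 3 = 4; 4 > 3 — OK.
(2) 5j + 5d = 5(1) + 5(-12) = -55 — OK.
(3) n = 3 lies in [3, 5] — OK.
(4) values -4 <= 3 <= 12 — OK.
(5) j - k = 1 - 12 = -11 — OK.
(6) m^2 + g^2 = (-15)^2 + (-4)^2 = 225 + 16 = 241 — OK.
(7) k + j = 12 + 1 = 13; 13 < 14, bound 14 not met — violated.
(8) min(12, -12) = -12 — OK.
(9) g - k = -4 - 12 = -16, not -18 — violated.
(10) j - h = 1 - 2 = -1, not 1 — violated.
(11) m - d = -15 - (-12) = -3 — OK.
(12) f = 10 > 7, so we need m ≤ -13; m = -15 ≤ -13 — OK.

Constraints 7, 9, 10 are violated.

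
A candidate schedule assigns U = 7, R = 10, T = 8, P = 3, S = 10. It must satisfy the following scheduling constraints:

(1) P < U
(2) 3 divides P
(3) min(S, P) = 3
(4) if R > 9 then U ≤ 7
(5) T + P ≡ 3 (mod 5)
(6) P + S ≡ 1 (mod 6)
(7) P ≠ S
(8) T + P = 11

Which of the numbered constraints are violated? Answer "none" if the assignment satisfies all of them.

(1) P = 3, U = 7; 3 < 7 — holds.
(2) 3 / 3 = 1, so 3 divides 3 — holds.
(3) min(10, 3) = 3 — holds.
(4) R = 10 > 9, so we need U ≤ 7; U = 7 ≤ 7 — holds.
(5) T + P = 11; 11 mod 5 = 1, not 3 — does not hold.
(6) P + S = 13; 13 mod 6 = 1 — holds.
(7) P = 3, S = 10; distinct — holds.
(8) T + P = 8 + 3 = 11 — holds.

The assignment fails constraint 5.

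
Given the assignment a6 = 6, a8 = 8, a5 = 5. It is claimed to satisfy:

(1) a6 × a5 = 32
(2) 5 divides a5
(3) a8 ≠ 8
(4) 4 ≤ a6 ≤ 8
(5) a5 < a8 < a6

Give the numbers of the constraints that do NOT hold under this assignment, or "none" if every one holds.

Constraints 1, 3, and 5 do not hold.

(1) a6 × a5 = 6 × 5 = 30, not 32 — does not hold.
(2) 5 / 5 = 1, so 5 divides 5 — holds.
(3) a8 = 8, but 8 is required to differ — does not hold.
(4) a6 = 6 lies in [4, 8] — holds.
(5) values 5, 8, 6; a8 = 8 is not < a6 = 6 — does not hold.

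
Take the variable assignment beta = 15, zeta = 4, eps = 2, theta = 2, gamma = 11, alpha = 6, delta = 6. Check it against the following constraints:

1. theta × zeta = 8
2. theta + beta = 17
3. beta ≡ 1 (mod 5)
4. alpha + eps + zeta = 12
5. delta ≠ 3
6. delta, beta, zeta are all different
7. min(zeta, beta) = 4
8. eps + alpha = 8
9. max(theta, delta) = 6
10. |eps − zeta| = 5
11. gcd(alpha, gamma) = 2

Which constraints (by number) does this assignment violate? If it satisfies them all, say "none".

No — constraints 3, 10, and 11 are not satisfied.

1. theta × zeta = 2 × 4 = 8  holds
2. theta + beta = 2 + 15 = 17  holds
3. 15 mod 5 = 0, not 1  fails
4. alpha + eps + zeta = 6 + 2 + 4 = 12  holds
5. delta = 6, and 6 ≠ 3  holds
6. values 6, 15, 4 are pairwise distinct  holds
7. min(4, 15) = 4  holds
8. eps + alpha = 2 + 6 = 8  holds
9. max(2, 6) = 6  holds
10. |2 − 4| = 2, not 5  fails
11. gcd(6, 11) = 1, not 2  fails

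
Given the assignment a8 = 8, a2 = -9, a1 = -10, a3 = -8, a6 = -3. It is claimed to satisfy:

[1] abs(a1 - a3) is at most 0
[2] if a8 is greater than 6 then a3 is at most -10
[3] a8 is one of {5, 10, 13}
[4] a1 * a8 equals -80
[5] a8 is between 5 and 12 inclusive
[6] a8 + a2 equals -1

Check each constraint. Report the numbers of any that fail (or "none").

[1] abs(-10 - (-8)) = 2; 2 > 0, exceeds bound 0 — fails.
[2] a8 = 8 > 6, so we need a3 ≤ -10; but a3 = -8 > -10 — fails.
[3] a8 = 8 is not in {5, 10, 13} — fails.
[4] a1 * a8 = -10 * 8 = -80 — holds.
[5] a8 = 8 lies in [5, 12] — holds.
[6] a8 + a2 = 8 + (-9) = -1 — holds.

The assignment fails constraints 1, 2, and 3.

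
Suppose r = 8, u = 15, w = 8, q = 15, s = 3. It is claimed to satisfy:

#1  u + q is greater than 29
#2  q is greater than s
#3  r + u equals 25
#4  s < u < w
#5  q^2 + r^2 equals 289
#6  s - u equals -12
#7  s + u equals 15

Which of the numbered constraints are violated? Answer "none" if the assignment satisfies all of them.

Constraints 3, 4, 7 do not hold.

#1 u + q = 15 + 15 = 30; 30 > 29  holds
#2 q = 15, s = 3; 15 > 3  holds
#3 r + u = 8 + 15 = 23, not 25  fails
#4 values 3, 15, 8; u = 15 is not < w = 8  fails
#5 q^2 + r^2 = 15^2 + 8^2 = 225 + 64 = 289  holds
#6 s - u = 3 - 15 = -12  holds
#7 s + u = 3 + 15 = 18, not 15  fails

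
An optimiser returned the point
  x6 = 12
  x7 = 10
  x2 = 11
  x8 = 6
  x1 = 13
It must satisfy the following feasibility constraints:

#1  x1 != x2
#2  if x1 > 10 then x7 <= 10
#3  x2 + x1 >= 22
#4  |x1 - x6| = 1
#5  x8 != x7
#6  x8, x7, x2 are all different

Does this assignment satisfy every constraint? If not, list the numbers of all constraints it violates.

#1 x1 = 13, x2 = 11; distinct — satisfied.
#2 x1 = 13 > 10, so we need x7 ≤ 10; x7 = 10 ≤ 10 — satisfied.
#3 x2 + x1 = 11 + 13 = 24; 24 ≥ 22 — satisfied.
#4 |13 - 12| = 1 — satisfied.
#5 x8 = 6, x7 = 10; distinct — satisfied.
#6 values 6, 10, 11 are pairwise distinct — satisfied.

The assignment satisfies every constraint.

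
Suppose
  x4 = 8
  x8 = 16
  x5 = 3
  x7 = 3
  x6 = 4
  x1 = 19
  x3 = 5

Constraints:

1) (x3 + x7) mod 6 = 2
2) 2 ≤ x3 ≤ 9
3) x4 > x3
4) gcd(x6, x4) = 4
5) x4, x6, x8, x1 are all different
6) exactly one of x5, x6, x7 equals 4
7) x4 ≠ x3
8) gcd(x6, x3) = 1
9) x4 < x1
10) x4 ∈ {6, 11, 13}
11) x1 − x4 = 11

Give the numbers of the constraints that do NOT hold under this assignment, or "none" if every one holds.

1) x3 + x7 = 8; 8 mod 6 = 2 — satisfied.
2) x3 = 5 lies in [2, 9] — satisfied.
3) x4 = 8, x3 = 5; 8 > 5 — satisfied.
4) gcd(4, 8) = 4 — satisfied.
5) values 8, 4, 16, 19 are pairwise distinct — satisfied.
6) x5=3, x6=4, x7=3; 1 of them equals 4 — satisfied.
7) x4 = 8, x3 = 5; distinct — satisfied.
8) gcd(4, 5) = 1 — satisfied.
9) x4 = 8, x1 = 19; 8 < 19 — satisfied.
10) x4 = 8 is not in {6, 11, 13} — violated.
11) x1 − x4 = 19 − 8 = 11 — satisfied.

Violated: 10.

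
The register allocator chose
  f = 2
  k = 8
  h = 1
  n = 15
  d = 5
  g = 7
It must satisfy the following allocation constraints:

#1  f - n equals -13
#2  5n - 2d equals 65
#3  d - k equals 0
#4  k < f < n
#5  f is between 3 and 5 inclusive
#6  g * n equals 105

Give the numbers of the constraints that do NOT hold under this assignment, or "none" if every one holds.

Constraints 3, 4, 5 are violated.

#1 f - n = 2 - 15 = -13  OK
#2 5n - 2d = 5(15) - 2(5) = 65  OK
#3 d - k = 5 - 8 = -3, not 0  FAIL
#4 values 8, 2, 15; k = 8 is not < f = 2  FAIL
#5 f = 2 is outside [3, 5]  FAIL
#6 g * n = 7 * 15 = 105  OK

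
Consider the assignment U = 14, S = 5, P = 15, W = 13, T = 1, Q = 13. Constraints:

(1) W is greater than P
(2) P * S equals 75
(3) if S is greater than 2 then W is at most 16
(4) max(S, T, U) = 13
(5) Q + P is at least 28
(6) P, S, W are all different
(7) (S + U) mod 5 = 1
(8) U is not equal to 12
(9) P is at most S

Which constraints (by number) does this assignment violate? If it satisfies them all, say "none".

(1) W = 13, P = 15; 13 ≤ 15 (want >) — fails.
(2) P * S = 15 * 5 = 75 — holds.
(3) S = 5 > 2, so we need W ≤ 16; W = 13 ≤ 16 — holds.
(4) max(5, 1, 14) = 14, not 13 — fails.
(5) Q + P = 13 + 15 = 28; 28 ≥ 28 — holds.
(6) values 15, 5, 13 are pairwise distinct — holds.
(7) S + U = 19; 19 mod 5 = 4, not 1 — fails.
(8) U = 14, and 14 ≠ 12 — holds.
(9) P = 15, S = 5; 15 > 5 (want ≤) — fails.

Violated: 1, 4, 7, 9.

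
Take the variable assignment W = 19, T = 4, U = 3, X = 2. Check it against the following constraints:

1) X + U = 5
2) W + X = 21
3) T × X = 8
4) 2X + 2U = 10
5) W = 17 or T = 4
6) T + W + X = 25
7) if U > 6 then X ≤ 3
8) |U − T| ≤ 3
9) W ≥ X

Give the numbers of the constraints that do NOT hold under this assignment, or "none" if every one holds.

The assignment satisfies every constraint.

1) X + U = 2 + 3 = 5  OK
2) W + X = 19 + 2 = 21  OK
3) T × X = 4 × 2 = 8  OK
4) 2X + 2U = 2(2) + 2(3) = 10  OK
5) W = 19 ≠ 17, but T = 4 = 4 (second disjunct)  OK
6) T + W + X = 4 + 19 + 2 = 25  OK
7) U = 3, not > 6; antecedent false, conditional vacuously true  OK
8) |3 − 4| = 1; 1 ≤ 3  OK
9) W = 19, X = 2; 19 ≥ 2  OK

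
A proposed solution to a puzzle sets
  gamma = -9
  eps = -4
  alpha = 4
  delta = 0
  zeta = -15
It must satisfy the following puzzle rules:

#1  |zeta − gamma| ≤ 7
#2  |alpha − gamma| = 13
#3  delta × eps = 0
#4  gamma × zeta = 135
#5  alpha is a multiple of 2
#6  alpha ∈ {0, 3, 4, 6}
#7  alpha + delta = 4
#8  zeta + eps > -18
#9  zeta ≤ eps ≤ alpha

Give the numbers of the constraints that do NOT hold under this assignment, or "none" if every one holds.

#1 |-15 − (-9)| = 6; 6 ≤ 7  yes
#2 |4 − (-9)| = 13  yes
#3 delta × eps = 0 × (-4) = 0  yes
#4 gamma × zeta = -9 × (-15) = 135  yes
#5 4 / 2 = 2, so 2 divides 4  yes
#6 alpha = 4 is in {0, 3, 4, 6}  yes
#7 alpha + delta = 4 + 0 = 4  yes
#8 zeta + eps = -15 + (-4) = -19; -19 ≤ -18, bound -18 not met  no
#9 values -15 ≤ -4 ≤ 4  yes

No — constraint 8 is not satisfied.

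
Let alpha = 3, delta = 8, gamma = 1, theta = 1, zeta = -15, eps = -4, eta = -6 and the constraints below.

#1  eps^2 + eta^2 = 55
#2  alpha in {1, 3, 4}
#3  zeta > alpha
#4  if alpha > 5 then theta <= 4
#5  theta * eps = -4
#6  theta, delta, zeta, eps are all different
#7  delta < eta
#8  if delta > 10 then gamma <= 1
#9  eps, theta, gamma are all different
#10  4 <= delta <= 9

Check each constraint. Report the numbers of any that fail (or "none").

Violated: 1, 3, 7, and 9.

#1 eps^2 + eta^2 = (-4)^2 + (-6)^2 = 16 + 36 = 52, not 55  false
#2 alpha = 3 is in {1, 3, 4}  true
#3 zeta = -15, alpha = 3; -15 ≤ 3 (want >)  false
#4 alpha = 3, not > 5; antecedent false, conditional vacuously true  true
#5 theta * eps = 1 * (-4) = -4  true
#6 values 1, 8, -15, -4 are pairwise distinct  true
#7 delta = 8, eta = -6; 8 ≥ -6 (want <)  false
#8 delta = 8, not > 10; antecedent false, conditional vacuously true  true
#9 theta = gamma = 1, not all different  false
#10 delta = 8 lies in [4, 9]  true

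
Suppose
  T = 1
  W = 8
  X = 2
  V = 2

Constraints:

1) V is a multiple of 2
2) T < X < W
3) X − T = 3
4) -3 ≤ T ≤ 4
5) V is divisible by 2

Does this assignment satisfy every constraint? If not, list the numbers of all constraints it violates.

1) 2 / 2 = 1, so 2 divides 2 — satisfied.
2) values 1 < 2 < 8 — satisfied.
3) X − T = 2 − 1 = 1, not 3 — violated.
4) T = 1 lies in [-3, 4] — satisfied.
5) 2 / 2 = 1, so 2 divides 2 — satisfied.

Constraint 3 does not hold.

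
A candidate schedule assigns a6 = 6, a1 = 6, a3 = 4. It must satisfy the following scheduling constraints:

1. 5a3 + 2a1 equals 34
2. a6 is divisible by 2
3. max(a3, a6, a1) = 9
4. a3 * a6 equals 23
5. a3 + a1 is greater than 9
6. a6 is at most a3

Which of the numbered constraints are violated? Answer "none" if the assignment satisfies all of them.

1. 5a3 + 2a1 = 5(4) + 2(6) = 32, not 34 — violated.
2. 6 / 2 = 3, so 2 divides 6 — satisfied.
3. max(4, 6, 6) = 6, not 9 — violated.
4. a3 * a6 = 4 * 6 = 24, not 23 — violated.
5. a3 + a1 = 4 + 6 = 10; 10 > 9 — satisfied.
6. a6 = 6, a3 = 4; 6 > 4 (want ≤) — violated.

Violated: 1, 3, 4, and 6.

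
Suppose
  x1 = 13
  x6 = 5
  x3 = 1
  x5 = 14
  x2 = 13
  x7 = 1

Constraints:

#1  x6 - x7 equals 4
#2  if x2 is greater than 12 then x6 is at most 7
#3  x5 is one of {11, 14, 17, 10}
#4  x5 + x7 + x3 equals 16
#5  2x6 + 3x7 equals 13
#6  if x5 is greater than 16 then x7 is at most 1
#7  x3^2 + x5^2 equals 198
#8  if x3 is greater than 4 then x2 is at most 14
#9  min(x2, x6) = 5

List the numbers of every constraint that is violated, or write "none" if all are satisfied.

#1 x6 - x7 = 5 - 1 = 4 — holds.
#2 x2 = 13 > 12, so we need x6 ≤ 7; x6 = 5 ≤ 7 — holds.
#3 x5 = 14 is in {11, 14, 17, 10} — holds.
#4 x5 + x7 + x3 = 14 + 1 + 1 = 16 — holds.
#5 2x6 + 3x7 = 2(5) + 3(1) = 13 — holds.
#6 x5 = 14, not > 16; antecedent false, conditional vacuously true — holds.
#7 x3^2 + x5^2 = 1^2 + 14^2 = 1 + 196 = 197, not 198 — does not hold.
#8 x3 = 1, not > 4; antecedent false, conditional vacuously true — holds.
#9 min(13, 5) = 5 — holds.

The assignment fails constraint 7.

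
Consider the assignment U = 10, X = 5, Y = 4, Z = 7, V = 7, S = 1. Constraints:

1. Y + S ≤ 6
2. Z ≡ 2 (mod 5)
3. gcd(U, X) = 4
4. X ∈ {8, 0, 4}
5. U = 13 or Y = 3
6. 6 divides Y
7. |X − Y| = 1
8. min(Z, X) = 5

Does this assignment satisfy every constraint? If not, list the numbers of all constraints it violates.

1. Y + S = 4 + 1 = 5; 5 ≤ 6  yes
2. 7 mod 5 = 2  yes
3. gcd(10, 5) = 5, not 4  no
4. X = 5 is not in {8, 0, 4}  no
5. U = 10 ≠ 13 and Y = 4 ≠ 3; both disjuncts false  no
6. 4 = 6×0 + 4, so 6 does not divide 4  no
7. |5 − 4| = 1  yes
8. min(7, 5) = 5  yes

No — constraints 3, 4, 5, 6 are not satisfied.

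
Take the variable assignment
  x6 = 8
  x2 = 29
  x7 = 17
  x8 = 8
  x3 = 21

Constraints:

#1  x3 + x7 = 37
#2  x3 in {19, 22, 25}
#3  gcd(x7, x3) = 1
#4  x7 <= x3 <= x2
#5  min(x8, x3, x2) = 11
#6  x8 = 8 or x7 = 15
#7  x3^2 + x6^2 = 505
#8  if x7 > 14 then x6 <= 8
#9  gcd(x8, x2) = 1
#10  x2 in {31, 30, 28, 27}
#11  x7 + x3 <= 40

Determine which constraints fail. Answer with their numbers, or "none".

#1 x3 + x7 = 21 + 17 = 38, not 37  FAIL
#2 x3 = 21 is not in {19, 22, 25}  FAIL
#3 gcd(17, 21) = 1  OK
#4 values 17 <= 21 <= 29  OK
#5 min(8, 21, 29) = 8, not 11  FAIL
#6 x8 = 8 = 8 (first disjunct)  OK
#7 x3^2 + x6^2 = 21^2 + 8^2 = 441 + 64 = 505  OK
#8 x7 = 17 > 14, so we need x6 ≤ 8; x6 = 8 ≤ 8  OK
#9 gcd(8, 29) = 1  OK
#10 x2 = 29 is not in {31, 30, 28, 27}  FAIL
#11 x7 + x3 = 17 + 21 = 38; 38 ≤ 40  OK

Constraints 1, 2, 5, 10 do not hold.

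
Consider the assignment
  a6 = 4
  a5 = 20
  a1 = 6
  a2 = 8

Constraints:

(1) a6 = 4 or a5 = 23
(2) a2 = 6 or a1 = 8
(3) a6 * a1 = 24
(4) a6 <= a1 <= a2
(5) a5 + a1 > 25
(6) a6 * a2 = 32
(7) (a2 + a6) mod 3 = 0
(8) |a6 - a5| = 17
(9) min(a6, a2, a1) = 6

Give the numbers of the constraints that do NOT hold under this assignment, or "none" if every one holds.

(1) a6 = 4 = 4 (first disjunct) — satisfied.
(2) a2 = 8 ≠ 6 and a1 = 6 ≠ 8; both disjuncts false — violated.
(3) a6 * a1 = 4 * 6 = 24 — satisfied.
(4) values 4 <= 6 <= 8 — satisfied.
(5) a5 + a1 = 20 + 6 = 26; 26 > 25 — satisfied.
(6) a6 * a2 = 4 * 8 = 32 — satisfied.
(7) a2 + a6 = 12; 12 mod 3 = 0 — satisfied.
(8) |4 - 20| = 16, not 17 — violated.
(9) min(4, 8, 6) = 4, not 6 — violated.

No — constraints 2, 8, and 9 are not satisfied.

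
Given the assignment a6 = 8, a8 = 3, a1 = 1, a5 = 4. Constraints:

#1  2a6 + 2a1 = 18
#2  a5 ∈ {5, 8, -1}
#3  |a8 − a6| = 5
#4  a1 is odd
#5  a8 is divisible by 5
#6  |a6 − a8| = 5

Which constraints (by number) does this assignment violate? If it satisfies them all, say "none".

No — constraints 2, 5 are not satisfied.

#1 2a6 + 2a1 = 2(8) + 2(1) = 18 — OK.
#2 a5 = 4 is not in {5, 8, -1} — violated.
#3 |3 − 8| = 5 — OK.
#4 a1 = 1 is odd — OK.
#5 3 = 5×0 + 3, so 5 does not divide 3 — violated.
#6 |8 − 3| = 5 — OK.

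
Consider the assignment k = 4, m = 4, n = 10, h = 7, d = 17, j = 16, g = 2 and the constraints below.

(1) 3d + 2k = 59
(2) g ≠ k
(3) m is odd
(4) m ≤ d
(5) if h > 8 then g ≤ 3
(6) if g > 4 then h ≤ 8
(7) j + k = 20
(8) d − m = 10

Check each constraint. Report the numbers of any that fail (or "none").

The assignment fails constraints 3 and 8.

(1) 3d + 2k = 3(17) + 2(4) = 59  yes
(2) g = 2, k = 4; distinct  yes
(3) m = 4 is even  no
(4) m = 4, d = 17; 4 ≤ 17  yes
(5) h = 7, not > 8; antecedent false, conditional vacuously true  yes
(6) g = 2, not > 4; antecedent false, conditional vacuously true  yes
(7) j + k = 16 + 4 = 20  yes
(8) d − m = 17 − 4 = 13, not 10  no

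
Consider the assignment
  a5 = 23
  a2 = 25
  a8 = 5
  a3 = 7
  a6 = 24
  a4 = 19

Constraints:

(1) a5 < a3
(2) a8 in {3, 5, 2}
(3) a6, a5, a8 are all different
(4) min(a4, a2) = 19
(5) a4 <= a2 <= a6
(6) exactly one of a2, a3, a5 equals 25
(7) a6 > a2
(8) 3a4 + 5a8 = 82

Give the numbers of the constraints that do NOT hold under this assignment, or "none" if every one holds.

No — constraints 1, 5, and 7 are not satisfied.

(1) a5 = 23, a3 = 7; 23 ≥ 7 (want <) — violated.
(2) a8 = 5 is in {3, 5, 2} — satisfied.
(3) values 24, 23, 5 are pairwise distinct — satisfied.
(4) min(19, 25) = 19 — satisfied.
(5) values 19, 25, 24; a2 = 25 is not <= a6 = 24 — violated.
(6) a2=25, a3=7, a5=23; 1 of them equals 25 — satisfied.
(7) a6 = 24, a2 = 25; 24 ≤ 25 (want >) — violated.
(8) 3a4 + 5a8 = 3(19) + 5(5) = 82 — satisfied.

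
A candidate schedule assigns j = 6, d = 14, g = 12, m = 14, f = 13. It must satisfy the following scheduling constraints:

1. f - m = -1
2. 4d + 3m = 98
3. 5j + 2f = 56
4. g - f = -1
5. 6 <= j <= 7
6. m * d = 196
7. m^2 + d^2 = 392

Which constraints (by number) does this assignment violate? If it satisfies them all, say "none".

1. f - m = 13 - 14 = -1  ✓
2. 4d + 3m = 4(14) + 3(14) = 98  ✓
3. 5j + 2f = 5(6) + 2(13) = 56  ✓
4. g - f = 12 - 13 = -1  ✓
5. j = 6 lies in [6, 7]  ✓
6. m * d = 14 * 14 = 196  ✓
7. m^2 + d^2 = 14^2 + 14^2 = 196 + 196 = 392  ✓

All constraints are satisfied.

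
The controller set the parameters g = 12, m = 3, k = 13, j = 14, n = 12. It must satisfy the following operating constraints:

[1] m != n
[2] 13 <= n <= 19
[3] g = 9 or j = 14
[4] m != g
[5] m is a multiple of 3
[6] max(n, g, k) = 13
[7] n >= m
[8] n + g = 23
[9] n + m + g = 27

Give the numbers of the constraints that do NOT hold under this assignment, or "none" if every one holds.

[1] m = 3, n = 12; distinct  ✔
[2] n = 12 is outside [13, 19]  ✘
[3] g = 12 ≠ 9, but j = 14 = 14 (second disjunct)  ✔
[4] m = 3, g = 12; distinct  ✔
[5] 3 / 3 = 1, so 3 divides 3  ✔
[6] max(12, 12, 13) = 13  ✔
[7] n = 12, m = 3; 12 ≥ 3  ✔
[8] n + g = 12 + 12 = 24, not 23  ✘
[9] n + m + g = 12 + 3 + 12 = 27  ✔

Constraints 2 and 8 do not hold.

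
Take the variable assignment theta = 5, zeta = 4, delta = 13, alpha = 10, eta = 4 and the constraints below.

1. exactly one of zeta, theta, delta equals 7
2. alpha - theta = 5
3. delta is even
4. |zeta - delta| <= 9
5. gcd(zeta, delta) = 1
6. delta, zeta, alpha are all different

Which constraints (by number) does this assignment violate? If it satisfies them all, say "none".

Violated: 1, 3.

1. zeta=4, theta=5, delta=13; 0 of them equal 7, not exactly one  ✘
2. alpha - theta = 10 - 5 = 5  ✔
3. delta = 13 is odd  ✘
4. |4 - 13| = 9; 9 ≤ 9  ✔
5. gcd(4, 13) = 1  ✔
6. values 13, 4, 10 are pairwise distinct  ✔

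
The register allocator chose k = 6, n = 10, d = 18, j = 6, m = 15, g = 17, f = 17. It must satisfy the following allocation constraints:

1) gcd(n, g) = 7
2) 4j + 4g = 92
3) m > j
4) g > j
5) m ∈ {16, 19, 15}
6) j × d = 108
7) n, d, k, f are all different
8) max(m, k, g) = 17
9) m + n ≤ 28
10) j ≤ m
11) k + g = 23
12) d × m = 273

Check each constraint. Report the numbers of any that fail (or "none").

The assignment fails constraints 1, 12.

1) gcd(10, 17) = 1, not 7  ✘
2) 4j + 4g = 4(6) + 4(17) = 92  ✔
3) m = 15, j = 6; 15 > 6  ✔
4) g = 17, j = 6; 17 > 6  ✔
5) m = 15 is in {16, 19, 15}  ✔
6) j × d = 6 × 18 = 108  ✔
7) values 10, 18, 6, 17 are pairwise distinct  ✔
8) max(15, 6, 17) = 17  ✔
9) m + n = 15 + 10 = 25; 25 ≤ 28  ✔
10) j = 6, m = 15; 6 ≤ 15  ✔
11) k + g = 6 + 17 = 23  ✔
12) d × m = 18 × 15 = 270, not 273  ✘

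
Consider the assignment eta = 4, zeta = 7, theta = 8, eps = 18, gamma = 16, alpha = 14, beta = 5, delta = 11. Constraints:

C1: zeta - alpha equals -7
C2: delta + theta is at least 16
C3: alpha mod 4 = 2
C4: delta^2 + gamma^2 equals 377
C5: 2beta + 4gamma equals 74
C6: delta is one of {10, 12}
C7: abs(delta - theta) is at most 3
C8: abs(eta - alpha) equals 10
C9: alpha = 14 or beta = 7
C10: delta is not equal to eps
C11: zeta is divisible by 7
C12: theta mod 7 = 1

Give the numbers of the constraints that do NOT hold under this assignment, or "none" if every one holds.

Constraint 6 does not hold.

C1: zeta - alpha = 7 - 14 = -7  ✓
C2: delta + theta = 11 + 8 = 19; 19 ≥ 16  ✓
C3: 14 mod 4 = 2  ✓
C4: delta^2 + gamma^2 = 11^2 + 16^2 = 121 + 256 = 377  ✓
C5: 2beta + 4gamma = 2(5) + 4(16) = 74  ✓
C6: delta = 11 is not in {10, 12}  ✗
C7: abs(11 - 8) = 3; 3 ≤ 3  ✓
C8: abs(4 - 14) = 10  ✓
C9: alpha = 14 = 14 (first disjunct)  ✓
C10: delta = 11, eps = 18; distinct  ✓
C11: 7 / 7 = 1, so 7 divides 7  ✓
C12: 8 mod 7 = 1  ✓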